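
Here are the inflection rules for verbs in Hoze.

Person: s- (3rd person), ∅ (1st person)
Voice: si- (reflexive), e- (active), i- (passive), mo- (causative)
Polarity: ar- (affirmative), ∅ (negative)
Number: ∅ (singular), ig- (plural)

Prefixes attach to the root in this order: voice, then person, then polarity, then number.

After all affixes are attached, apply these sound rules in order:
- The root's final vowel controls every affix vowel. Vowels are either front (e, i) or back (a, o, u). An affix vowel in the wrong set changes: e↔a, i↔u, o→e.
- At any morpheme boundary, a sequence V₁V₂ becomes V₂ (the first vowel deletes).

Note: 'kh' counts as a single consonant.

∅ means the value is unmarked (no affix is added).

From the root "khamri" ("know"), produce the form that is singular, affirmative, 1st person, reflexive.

Attach voice reflexive si- → sikhamri.
person = 1st person: zero marking, form stays sikhamri.
Attach polarity affirmative ar- → arsikhamri.
number = singular: zero marking, form stays arsikhamri.
Apply vowel harmony: arsikhamri → ersikhamri.
Vowel deletion: no change.

ersikhamri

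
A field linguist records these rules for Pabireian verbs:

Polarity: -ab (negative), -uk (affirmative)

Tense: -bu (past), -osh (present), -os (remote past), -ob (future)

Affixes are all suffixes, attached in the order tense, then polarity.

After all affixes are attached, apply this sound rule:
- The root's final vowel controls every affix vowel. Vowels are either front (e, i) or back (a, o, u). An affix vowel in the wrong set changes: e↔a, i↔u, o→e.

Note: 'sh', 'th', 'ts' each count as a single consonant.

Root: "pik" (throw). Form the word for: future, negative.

pikebeb

Attach tense future -ob → pikob.
Attach polarity negative -ab → pikobab.
Apply vowel harmony: pikobab → pikebeb.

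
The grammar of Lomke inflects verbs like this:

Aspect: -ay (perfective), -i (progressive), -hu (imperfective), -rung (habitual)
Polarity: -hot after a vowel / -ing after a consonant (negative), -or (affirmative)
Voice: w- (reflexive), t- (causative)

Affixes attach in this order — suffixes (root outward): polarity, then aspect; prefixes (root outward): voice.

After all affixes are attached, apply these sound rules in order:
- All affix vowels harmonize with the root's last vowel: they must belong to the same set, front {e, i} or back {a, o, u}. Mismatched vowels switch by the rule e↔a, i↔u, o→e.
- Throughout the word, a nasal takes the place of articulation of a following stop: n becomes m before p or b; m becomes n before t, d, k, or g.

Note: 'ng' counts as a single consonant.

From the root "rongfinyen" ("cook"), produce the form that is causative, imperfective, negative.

Attach voice causative t- → trongfinyen.
Attach polarity negative -ing (after consonant 'n') → trongfinyening.
Attach aspect imperfective -hu → trongfinyeninghu.
Apply vowel harmony: trongfinyeninghu → trongfinyeninghi.
Nasal assimilation: no change.

trongfinyeninghi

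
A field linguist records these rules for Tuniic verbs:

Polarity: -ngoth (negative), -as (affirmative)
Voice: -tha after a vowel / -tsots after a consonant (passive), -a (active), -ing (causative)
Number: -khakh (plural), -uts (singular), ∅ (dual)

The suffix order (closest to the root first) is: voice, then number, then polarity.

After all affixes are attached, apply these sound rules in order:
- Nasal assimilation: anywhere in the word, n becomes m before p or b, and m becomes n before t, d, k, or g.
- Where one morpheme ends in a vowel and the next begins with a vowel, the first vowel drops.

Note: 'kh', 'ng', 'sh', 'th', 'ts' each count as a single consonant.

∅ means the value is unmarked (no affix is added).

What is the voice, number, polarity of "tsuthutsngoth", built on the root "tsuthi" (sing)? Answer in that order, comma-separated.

active, singular, negative

Segment: tsuthi-a-uts-ngoth.
voice: -a → active.
number: -uts → singular.
polarity: -ngoth → negative.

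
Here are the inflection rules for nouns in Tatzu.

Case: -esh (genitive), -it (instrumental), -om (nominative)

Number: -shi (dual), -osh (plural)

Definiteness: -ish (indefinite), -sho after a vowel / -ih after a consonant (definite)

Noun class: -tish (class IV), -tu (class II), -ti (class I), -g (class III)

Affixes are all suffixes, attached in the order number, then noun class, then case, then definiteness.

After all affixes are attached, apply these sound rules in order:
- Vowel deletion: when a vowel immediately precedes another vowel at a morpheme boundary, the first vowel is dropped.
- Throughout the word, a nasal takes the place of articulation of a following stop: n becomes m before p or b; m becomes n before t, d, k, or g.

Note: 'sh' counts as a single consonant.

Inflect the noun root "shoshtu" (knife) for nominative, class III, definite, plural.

Attach number plural -osh → shoshtuosh.
Attach noun class class III -g → shoshtuoshg.
Attach case nominative -om → shoshtuoshgom.
Attach definiteness definite -ih (after consonant 'm') → shoshtuoshgomih.
Apply vowel deletion: shoshtuoshgomih → shoshtoshgomih.
Nasal assimilation: no change.

shoshtoshgomih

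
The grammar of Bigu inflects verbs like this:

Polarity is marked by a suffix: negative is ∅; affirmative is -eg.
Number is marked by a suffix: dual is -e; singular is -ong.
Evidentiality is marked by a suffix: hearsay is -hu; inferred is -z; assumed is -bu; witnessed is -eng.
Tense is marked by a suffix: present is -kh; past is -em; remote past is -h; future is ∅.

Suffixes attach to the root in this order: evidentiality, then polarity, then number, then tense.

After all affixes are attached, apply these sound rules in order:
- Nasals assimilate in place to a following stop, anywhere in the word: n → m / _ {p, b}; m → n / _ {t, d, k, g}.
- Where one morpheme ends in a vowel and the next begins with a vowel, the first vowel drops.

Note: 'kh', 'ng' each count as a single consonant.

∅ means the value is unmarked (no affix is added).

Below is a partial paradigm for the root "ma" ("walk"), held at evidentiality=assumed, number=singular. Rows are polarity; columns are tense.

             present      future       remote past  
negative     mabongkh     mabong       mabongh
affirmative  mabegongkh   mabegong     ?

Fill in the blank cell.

mabegongh

Attach evidentiality assumed -bu → mabu.
Attach polarity affirmative -eg → mabueg.
Attach number singular -ong → mabuegong.
Attach tense remote past -h → mabuegongh.
Nasal assimilation: no change.
Apply vowel deletion: mabuegongh → mabegongh.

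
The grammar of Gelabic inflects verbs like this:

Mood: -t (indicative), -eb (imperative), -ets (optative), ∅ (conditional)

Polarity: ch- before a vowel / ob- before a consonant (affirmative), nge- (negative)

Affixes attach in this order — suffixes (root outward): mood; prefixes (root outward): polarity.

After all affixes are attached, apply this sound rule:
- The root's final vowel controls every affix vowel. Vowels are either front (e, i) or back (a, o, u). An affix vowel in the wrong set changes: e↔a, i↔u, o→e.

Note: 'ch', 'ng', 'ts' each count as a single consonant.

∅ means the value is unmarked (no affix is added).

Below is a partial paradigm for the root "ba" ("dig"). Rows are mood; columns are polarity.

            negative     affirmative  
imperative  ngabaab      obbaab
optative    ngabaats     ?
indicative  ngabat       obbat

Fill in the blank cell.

obbaats

Attach polarity affirmative ob- (before consonant 'b') → obba.
Attach mood optative -ets → obbaets.
Apply vowel harmony: obbaets → obbaats.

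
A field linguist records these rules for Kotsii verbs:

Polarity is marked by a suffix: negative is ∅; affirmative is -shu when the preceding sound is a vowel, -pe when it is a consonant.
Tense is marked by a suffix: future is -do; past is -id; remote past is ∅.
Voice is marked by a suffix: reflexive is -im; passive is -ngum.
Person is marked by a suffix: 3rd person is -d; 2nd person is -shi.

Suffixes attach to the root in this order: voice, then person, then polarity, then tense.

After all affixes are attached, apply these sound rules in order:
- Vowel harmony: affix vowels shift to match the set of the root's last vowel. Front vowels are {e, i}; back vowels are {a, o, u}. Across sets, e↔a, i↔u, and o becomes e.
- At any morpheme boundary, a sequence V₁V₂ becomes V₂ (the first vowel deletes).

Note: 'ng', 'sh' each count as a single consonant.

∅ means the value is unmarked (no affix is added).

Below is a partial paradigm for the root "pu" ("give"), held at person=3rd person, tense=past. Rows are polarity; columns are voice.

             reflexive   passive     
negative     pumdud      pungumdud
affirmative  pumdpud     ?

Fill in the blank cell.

pungumdpud

Attach voice passive -ngum → pungum.
Attach person 3rd person -d → pungumd.
Attach polarity affirmative -pe (after consonant 'd') → pungumdpe.
Attach tense past -id → pungumdpeid.
Apply vowel harmony: pungumdpeid → pungumdpaud.
Apply vowel deletion: pungumdpaud → pungumdpud.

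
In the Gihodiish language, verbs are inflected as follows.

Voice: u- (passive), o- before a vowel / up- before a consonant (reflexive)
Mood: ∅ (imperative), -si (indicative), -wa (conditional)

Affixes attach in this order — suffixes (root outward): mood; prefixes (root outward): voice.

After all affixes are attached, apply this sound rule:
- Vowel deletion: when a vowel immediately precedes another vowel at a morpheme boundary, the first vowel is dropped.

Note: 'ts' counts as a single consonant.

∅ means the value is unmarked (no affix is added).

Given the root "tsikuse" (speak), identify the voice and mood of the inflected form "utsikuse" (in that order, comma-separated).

passive, imperative

Segment: u-tsikuse.
voice: u- → passive.
mood: ∅ → imperative.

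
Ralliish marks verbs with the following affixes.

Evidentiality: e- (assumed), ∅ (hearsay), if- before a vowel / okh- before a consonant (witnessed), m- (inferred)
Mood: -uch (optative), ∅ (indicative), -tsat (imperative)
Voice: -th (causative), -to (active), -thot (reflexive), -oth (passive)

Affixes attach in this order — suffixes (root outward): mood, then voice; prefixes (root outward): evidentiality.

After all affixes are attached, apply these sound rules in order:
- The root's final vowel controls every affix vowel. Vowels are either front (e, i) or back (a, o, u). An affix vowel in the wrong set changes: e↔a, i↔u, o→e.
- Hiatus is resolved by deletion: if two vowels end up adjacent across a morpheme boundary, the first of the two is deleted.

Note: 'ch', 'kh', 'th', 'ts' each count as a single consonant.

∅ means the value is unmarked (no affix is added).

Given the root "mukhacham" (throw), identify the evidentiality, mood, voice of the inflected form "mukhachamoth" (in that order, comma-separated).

Segment: mukhacham-oth.
evidentiality: ∅ → hearsay.
mood: ∅ → indicative.
voice: -oth → passive.

hearsay, indicative, passive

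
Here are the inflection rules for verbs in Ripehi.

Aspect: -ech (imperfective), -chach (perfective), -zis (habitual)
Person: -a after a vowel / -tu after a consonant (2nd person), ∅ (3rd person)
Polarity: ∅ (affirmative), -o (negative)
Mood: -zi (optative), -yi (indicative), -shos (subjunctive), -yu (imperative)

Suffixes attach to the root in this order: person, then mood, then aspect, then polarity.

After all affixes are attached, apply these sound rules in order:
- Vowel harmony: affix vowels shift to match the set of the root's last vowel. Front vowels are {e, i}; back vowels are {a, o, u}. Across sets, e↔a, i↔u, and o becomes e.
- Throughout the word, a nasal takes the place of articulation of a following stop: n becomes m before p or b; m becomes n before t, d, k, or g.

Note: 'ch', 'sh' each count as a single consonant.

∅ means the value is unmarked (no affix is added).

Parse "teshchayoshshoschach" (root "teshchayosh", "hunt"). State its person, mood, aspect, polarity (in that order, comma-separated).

Segment: teshchayosh-shos-chach.
person: ∅ → 3rd person.
mood: -shos → subjunctive.
aspect: -chach → perfective.
polarity: ∅ → affirmative.

3rd person, subjunctive, perfective, affirmative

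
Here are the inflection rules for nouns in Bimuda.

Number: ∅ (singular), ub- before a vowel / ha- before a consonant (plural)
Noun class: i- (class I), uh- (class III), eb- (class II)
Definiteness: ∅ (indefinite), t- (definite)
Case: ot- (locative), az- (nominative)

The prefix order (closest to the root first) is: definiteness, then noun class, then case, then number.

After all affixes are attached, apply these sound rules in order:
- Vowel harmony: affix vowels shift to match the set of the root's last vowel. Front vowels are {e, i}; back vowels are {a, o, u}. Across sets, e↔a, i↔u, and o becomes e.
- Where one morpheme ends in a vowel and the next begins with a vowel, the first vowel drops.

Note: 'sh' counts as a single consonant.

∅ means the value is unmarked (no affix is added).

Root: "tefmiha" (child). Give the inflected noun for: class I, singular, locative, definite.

Attach definiteness definite t- → ttefmiha.
Attach noun class class I i- → ittefmiha.
Attach case locative ot- → otittefmiha.
number = singular: zero marking, form stays otittefmiha.
Apply vowel harmony: otittefmiha → otuttefmiha.
Vowel deletion: no change.

otuttefmiha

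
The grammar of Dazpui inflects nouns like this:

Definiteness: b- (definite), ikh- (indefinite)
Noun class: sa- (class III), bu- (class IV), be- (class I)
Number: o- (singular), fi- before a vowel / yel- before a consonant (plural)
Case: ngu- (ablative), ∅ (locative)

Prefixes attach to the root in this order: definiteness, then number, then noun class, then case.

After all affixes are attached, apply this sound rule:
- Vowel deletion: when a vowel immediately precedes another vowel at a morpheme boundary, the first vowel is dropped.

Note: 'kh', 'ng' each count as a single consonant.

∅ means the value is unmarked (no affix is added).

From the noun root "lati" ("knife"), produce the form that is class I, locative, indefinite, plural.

befikhlati

Attach definiteness indefinite ikh- → ikhlati.
Attach number plural fi- (before vowel 'i') → fiikhlati.
Attach noun class class I be- → befiikhlati.
case = locative: zero marking, form stays befiikhlati.
Apply vowel deletion: befiikhlati → befikhlati.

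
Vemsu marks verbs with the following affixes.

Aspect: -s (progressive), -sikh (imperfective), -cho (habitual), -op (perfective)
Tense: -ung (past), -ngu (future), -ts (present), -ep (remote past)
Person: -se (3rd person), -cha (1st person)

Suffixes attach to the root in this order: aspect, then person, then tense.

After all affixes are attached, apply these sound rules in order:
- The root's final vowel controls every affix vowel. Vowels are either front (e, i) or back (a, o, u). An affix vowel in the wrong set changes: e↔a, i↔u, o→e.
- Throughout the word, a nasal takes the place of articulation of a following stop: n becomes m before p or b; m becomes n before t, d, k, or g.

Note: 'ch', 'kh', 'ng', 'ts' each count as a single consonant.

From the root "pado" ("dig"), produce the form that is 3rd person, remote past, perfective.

padoopsaap

Attach aspect perfective -op → padoop.
Attach person 3rd person -se → padoopse.
Attach tense remote past -ep → padoopseep.
Apply vowel harmony: padoopseep → padoopsaap.
Nasal assimilation: no change.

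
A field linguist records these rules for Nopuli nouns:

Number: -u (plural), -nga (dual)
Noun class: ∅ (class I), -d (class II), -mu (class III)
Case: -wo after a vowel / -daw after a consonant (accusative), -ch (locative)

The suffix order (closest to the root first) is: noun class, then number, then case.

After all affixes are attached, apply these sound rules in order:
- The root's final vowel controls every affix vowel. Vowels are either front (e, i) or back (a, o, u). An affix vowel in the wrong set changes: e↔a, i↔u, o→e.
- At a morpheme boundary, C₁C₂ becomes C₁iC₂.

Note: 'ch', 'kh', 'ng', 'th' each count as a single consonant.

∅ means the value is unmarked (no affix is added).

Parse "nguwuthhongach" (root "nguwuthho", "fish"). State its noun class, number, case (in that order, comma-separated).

class I, dual, locative

Segment: nguwuthho-nga-ch.
noun class: ∅ → class I.
number: -nga → dual.
case: -ch → locative.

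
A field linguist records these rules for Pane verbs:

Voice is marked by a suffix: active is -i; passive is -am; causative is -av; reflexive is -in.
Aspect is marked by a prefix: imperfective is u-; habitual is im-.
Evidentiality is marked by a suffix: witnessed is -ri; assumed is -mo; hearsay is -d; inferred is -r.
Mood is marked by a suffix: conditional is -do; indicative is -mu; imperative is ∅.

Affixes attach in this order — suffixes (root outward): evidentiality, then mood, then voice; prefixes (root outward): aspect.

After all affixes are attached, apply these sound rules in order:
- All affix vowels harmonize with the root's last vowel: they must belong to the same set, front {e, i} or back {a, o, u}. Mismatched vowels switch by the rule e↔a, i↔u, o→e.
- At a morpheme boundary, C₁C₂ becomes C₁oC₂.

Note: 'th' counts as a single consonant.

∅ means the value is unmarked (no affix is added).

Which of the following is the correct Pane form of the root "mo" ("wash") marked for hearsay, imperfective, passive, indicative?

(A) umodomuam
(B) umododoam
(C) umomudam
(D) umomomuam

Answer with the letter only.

A

Attach aspect imperfective u- → umo.
Attach evidentiality hearsay -d → umod.
Attach mood indicative -mu → umodmu.
Attach voice passive -am → umodmuam.
Vowel harmony: no change.
Apply epenthesis: umodmuam → umodomuam.
So the correct form is umodomuam, option (A).
(B) umododoam is wrong: it uses conditional instead of indicative for mood.
(C) umomudam is wrong: it has the affixes in the wrong order.
(D) umomomuam is wrong: it uses assumed instead of hearsay for evidentiality.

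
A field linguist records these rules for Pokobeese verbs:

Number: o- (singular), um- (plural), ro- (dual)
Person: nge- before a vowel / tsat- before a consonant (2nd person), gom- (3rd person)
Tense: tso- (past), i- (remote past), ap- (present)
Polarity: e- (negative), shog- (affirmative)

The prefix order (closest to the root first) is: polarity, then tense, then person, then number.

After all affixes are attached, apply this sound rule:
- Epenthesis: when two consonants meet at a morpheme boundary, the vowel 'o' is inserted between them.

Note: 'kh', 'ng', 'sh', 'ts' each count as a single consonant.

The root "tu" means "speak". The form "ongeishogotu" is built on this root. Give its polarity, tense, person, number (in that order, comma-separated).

affirmative, remote past, 2nd person, singular

Segment: o-nge-i-shog-tu.
polarity: shog- → affirmative.
tense: i- → remote past.
person: nge/tsat- → 2nd person.
number: o- → singular.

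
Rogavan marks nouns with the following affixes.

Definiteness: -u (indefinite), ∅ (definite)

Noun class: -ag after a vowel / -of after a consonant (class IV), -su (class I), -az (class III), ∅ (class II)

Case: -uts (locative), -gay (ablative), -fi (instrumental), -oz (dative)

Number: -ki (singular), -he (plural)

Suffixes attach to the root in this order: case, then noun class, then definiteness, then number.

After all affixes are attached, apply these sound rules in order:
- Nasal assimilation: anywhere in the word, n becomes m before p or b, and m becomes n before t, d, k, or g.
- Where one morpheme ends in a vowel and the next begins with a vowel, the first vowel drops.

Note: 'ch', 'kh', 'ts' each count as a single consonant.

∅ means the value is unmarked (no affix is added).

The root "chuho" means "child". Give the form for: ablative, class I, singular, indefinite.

chuhogaysuki

Attach case ablative -gay → chuhogay.
Attach noun class class I -su → chuhogaysu.
Attach definiteness indefinite -u → chuhogaysuu.
Attach number singular -ki → chuhogaysuuki.
Nasal assimilation: no change.
Apply vowel deletion: chuhogaysuuki → chuhogaysuki.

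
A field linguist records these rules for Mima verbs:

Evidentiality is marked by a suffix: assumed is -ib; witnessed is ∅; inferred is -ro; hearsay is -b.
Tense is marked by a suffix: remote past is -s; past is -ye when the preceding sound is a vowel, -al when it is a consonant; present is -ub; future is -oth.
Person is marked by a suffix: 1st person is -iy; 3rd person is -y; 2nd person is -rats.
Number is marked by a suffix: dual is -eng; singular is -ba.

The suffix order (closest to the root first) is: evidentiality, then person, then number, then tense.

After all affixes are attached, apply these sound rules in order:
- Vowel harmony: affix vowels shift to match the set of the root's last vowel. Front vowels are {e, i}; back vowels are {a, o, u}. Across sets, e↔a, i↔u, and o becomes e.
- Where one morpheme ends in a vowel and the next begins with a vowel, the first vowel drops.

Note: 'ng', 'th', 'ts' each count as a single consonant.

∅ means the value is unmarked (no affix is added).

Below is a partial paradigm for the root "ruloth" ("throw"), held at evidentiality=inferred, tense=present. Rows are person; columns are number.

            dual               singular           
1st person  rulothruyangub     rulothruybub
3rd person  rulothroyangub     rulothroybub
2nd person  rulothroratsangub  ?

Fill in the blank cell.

rulothroratsbub

Attach evidentiality inferred -ro → rulothro.
Attach person 2nd person -rats → rulothrorats.
Attach number singular -ba → rulothroratsba.
Attach tense present -ub → rulothroratsbaub.
Vowel harmony: no change.
Apply vowel deletion: rulothroratsbaub → rulothroratsbub.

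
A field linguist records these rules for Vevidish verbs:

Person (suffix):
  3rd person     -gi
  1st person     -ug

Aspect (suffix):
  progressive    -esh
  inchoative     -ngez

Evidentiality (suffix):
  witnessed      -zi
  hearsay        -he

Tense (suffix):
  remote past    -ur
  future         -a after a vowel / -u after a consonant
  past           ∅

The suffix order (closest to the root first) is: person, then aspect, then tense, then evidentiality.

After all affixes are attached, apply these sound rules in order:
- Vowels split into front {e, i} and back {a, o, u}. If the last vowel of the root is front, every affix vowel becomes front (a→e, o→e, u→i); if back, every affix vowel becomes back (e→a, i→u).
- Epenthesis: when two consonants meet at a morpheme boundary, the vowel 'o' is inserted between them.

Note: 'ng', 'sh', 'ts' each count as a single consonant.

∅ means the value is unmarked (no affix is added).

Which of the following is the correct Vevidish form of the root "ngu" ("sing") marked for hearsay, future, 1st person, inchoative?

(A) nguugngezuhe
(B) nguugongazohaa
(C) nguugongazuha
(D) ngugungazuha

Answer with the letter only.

C

Attach person 1st person -ug → nguug.
Attach aspect inchoative -ngez → nguugngez.
Attach tense future -u (after consonant 'z') → nguugngezu.
Attach evidentiality hearsay -he → nguugngezuhe.
Apply vowel harmony: nguugngezuhe → nguugngazuha.
Apply epenthesis: nguugngazuha → nguugongazuha.
So the correct form is nguugongazuha, option (C).
(D) ngugungazuha is wrong: it uses 3rd person instead of 1st person for person.
(B) nguugongazohaa is wrong: it has the affixes in the wrong order.
(A) nguugngezuhe is wrong: it fails to apply the sound rule(s).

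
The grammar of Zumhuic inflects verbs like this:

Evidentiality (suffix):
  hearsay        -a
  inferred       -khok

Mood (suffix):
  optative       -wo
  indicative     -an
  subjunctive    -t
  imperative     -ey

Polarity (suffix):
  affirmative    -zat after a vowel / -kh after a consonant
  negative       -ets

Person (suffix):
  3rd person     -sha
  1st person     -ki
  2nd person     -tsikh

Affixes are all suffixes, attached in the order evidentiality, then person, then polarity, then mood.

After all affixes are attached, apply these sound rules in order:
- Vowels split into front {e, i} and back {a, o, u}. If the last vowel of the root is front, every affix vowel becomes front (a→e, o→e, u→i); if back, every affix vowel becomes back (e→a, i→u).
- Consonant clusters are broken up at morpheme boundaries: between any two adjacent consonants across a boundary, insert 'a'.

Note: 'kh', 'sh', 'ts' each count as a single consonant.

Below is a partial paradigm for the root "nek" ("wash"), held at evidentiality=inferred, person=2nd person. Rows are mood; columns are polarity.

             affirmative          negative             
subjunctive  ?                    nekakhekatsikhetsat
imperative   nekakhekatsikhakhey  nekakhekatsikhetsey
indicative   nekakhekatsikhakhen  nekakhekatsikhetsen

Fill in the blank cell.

nekakhekatsikhakhat

Attach evidentiality inferred -khok → nekkhok.
Attach person 2nd person -tsikh → nekkhoktsikh.
Attach polarity affirmative -kh (after consonant 'kh') → nekkhoktsikhkh.
Attach mood subjunctive -t → nekkhoktsikhkht.
Apply vowel harmony: nekkhoktsikhkht → nekkhektsikhkht.
Apply epenthesis: nekkhektsikhkht → nekakhekatsikhakhat.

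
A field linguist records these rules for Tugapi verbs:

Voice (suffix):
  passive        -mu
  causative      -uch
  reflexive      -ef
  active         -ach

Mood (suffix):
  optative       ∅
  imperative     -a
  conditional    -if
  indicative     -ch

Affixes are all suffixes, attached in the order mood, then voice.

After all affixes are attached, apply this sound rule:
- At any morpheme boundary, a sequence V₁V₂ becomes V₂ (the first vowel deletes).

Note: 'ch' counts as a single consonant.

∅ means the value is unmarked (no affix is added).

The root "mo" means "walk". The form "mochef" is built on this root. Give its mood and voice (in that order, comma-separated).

indicative, reflexive

Segment: mo-ch-ef.
mood: -ch → indicative.
voice: -ef → reflexive.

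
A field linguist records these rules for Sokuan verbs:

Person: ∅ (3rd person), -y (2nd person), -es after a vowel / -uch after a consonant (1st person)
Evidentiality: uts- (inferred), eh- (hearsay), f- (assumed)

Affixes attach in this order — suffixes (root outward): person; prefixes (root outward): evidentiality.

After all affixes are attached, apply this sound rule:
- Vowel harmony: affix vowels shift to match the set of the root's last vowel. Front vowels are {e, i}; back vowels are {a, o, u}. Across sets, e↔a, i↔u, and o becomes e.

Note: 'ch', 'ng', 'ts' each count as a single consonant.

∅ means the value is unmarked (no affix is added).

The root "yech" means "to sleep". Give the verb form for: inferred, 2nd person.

Attach evidentiality inferred uts- → utsyech.
Attach person 2nd person -y → utsyechy.
Apply vowel harmony: utsyechy → itsyechy.

itsyechy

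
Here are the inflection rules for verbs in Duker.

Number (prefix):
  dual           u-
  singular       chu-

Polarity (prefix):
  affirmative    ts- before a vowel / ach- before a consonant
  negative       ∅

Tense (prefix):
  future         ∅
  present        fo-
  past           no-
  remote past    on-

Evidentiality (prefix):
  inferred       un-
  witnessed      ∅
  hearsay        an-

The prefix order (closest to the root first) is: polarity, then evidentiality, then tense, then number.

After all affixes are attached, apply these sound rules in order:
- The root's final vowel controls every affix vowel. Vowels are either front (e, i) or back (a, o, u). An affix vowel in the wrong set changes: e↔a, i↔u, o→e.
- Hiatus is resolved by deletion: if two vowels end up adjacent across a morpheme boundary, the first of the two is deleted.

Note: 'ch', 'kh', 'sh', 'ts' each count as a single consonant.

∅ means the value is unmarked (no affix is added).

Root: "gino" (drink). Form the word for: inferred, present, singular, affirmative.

Attach polarity affirmative ach- (before consonant 'g') → achgino.
Attach evidentiality inferred un- → unachgino.
Attach tense present fo- → founachgino.
Attach number singular chu- → chufounachgino.
Vowel harmony: no change.
Apply vowel deletion: chufounachgino → chufunachgino.

chufunachgino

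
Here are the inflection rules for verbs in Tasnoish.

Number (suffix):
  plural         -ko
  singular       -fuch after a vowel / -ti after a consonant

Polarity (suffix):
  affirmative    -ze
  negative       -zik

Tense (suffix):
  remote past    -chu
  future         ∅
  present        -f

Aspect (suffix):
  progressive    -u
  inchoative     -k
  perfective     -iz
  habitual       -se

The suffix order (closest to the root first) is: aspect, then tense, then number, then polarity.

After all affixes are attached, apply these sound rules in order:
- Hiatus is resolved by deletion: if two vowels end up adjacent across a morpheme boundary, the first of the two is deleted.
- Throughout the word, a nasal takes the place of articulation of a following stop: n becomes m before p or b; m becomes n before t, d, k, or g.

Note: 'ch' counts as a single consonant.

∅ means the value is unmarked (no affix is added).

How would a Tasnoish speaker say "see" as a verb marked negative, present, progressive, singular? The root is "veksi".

Attach aspect progressive -u → veksiu.
Attach tense present -f → veksiuf.
Attach number singular -ti (after consonant 'f') → veksiufti.
Attach polarity negative -zik → veksiuftizik.
Apply vowel deletion: veksiuftizik → veksuftizik.
Nasal assimilation: no change.

veksuftizik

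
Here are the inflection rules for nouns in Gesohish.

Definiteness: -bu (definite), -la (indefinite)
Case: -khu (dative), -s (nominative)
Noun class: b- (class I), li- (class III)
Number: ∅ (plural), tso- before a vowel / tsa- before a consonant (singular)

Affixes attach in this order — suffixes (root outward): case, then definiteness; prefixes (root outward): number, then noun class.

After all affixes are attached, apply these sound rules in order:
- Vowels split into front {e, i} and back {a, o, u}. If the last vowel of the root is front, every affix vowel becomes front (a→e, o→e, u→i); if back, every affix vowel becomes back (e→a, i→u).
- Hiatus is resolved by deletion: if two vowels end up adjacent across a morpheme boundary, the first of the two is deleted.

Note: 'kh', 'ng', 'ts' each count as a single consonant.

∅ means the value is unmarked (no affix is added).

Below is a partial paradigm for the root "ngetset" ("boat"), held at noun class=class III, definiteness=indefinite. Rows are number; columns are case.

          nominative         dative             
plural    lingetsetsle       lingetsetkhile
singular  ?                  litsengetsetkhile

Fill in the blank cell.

litsengetsetsle

Attach case nominative -s → ngetsets.
Attach number singular tsa- (before consonant 'ng') → tsangetsets.
Attach noun class class III li- → litsangetsets.
Attach definiteness indefinite -la → litsangetsetsla.
Apply vowel harmony: litsangetsetsla → litsengetsetsle.
Vowel deletion: no change.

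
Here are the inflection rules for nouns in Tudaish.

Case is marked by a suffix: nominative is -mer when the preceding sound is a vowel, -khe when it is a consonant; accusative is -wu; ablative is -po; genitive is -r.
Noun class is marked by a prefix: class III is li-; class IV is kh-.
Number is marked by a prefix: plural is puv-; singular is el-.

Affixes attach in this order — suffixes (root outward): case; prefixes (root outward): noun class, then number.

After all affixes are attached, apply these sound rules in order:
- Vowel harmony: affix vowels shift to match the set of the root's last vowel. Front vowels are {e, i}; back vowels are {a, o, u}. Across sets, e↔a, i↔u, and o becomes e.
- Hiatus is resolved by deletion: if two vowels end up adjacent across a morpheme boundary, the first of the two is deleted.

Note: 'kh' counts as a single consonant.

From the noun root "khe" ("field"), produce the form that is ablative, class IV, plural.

Attach noun class class IV kh- → khkhe.
Attach case ablative -po → khkhepo.
Attach number plural puv- → puvkhkhepo.
Apply vowel harmony: puvkhkhepo → pivkhkhepe.
Vowel deletion: no change.

pivkhkhepe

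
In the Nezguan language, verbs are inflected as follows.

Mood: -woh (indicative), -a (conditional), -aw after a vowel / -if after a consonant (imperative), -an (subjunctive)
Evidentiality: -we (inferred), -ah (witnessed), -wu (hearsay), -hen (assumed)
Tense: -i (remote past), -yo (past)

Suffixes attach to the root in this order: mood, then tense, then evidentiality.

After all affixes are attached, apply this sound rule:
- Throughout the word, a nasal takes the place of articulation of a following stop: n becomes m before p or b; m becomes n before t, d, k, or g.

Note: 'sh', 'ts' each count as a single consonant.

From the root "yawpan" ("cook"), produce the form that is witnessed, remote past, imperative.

yawpanifiah

Attach mood imperative -if (after consonant 'n') → yawpanif.
Attach tense remote past -i → yawpanifi.
Attach evidentiality witnessed -ah → yawpanifiah.
Nasal assimilation: no change.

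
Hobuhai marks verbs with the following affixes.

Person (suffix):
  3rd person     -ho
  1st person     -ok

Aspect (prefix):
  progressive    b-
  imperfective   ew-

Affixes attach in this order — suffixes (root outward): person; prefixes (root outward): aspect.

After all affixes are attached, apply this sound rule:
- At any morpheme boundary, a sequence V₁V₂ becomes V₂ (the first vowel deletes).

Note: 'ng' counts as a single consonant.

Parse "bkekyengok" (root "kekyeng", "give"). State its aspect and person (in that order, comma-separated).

Segment: b-kekyeng-ok.
aspect: b- → progressive.
person: -ok → 1st person.

progressive, 1st person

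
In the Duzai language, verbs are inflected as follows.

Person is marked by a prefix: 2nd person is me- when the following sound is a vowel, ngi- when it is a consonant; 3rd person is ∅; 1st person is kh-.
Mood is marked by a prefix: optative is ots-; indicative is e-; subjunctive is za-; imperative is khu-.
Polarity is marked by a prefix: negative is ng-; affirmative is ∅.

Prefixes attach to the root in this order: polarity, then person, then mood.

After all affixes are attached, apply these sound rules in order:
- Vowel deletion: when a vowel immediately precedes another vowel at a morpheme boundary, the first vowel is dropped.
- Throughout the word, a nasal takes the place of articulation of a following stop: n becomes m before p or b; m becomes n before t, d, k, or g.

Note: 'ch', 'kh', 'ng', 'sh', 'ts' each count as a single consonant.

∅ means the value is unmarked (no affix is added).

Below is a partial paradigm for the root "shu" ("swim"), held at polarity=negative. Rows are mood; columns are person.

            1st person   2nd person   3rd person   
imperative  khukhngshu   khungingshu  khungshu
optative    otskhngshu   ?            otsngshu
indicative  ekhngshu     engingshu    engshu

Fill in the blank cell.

Attach polarity negative ng- → ngshu.
Attach person 2nd person ngi- (before consonant 'ng') → ngingshu.
Attach mood optative ots- → otsngingshu.
Vowel deletion: no change.
Nasal assimilation: no change.

otsngingshu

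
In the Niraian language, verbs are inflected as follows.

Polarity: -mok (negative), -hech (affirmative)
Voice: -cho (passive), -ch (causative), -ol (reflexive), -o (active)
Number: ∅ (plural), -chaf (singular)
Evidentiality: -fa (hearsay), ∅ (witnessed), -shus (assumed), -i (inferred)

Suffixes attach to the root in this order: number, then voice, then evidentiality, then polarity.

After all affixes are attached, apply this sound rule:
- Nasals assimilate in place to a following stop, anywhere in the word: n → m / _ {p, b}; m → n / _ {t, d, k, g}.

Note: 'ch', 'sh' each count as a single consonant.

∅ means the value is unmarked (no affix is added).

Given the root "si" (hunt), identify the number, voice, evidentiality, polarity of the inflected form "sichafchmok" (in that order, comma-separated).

Segment: si-chaf-ch-mok.
number: -chaf → singular.
voice: -ch → causative.
evidentiality: ∅ → witnessed.
polarity: -mok → negative.

singular, causative, witnessed, negative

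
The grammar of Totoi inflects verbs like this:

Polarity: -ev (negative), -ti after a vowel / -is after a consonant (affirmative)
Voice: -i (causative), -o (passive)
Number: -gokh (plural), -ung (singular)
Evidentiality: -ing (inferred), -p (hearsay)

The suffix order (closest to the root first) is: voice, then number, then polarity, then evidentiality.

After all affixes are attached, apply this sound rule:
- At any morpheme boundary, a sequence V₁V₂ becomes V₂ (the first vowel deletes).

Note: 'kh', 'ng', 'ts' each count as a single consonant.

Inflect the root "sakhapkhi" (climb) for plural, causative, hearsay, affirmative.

Attach voice causative -i → sakhapkhii.
Attach number plural -gokh → sakhapkhiigokh.
Attach polarity affirmative -is (after consonant 'kh') → sakhapkhiigokhis.
Attach evidentiality hearsay -p → sakhapkhiigokhisp.
Apply vowel deletion: sakhapkhiigokhisp → sakhapkhigokhisp.

sakhapkhigokhisp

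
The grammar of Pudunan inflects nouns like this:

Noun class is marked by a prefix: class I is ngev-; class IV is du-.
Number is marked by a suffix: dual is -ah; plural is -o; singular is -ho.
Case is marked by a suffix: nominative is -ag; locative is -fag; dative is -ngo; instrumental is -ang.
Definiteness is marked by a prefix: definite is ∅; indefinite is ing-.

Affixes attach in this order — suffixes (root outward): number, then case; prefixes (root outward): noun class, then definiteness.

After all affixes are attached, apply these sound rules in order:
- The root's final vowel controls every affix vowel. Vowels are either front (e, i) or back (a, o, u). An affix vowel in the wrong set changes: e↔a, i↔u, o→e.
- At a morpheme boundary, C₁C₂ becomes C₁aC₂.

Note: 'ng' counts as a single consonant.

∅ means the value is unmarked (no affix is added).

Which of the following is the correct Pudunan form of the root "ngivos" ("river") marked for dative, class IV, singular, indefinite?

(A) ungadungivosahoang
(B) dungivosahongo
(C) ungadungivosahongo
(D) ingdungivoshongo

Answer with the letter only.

C

Attach noun class class IV du- → dungivos.
Attach number singular -ho → dungivosho.
Attach case dative -ngo → dungivoshongo.
Attach definiteness indefinite ing- → ingdungivoshongo.
Apply vowel harmony: ingdungivoshongo → ungdungivoshongo.
Apply epenthesis: ungdungivoshongo → ungadungivosahongo.
So the correct form is ungadungivosahongo, option (C).
(A) ungadungivosahoang is wrong: it uses instrumental instead of dative for case.
(D) ingdungivoshongo is wrong: it fails to apply the sound rule(s).
(B) dungivosahongo is wrong: it uses definite instead of indefinite for definiteness.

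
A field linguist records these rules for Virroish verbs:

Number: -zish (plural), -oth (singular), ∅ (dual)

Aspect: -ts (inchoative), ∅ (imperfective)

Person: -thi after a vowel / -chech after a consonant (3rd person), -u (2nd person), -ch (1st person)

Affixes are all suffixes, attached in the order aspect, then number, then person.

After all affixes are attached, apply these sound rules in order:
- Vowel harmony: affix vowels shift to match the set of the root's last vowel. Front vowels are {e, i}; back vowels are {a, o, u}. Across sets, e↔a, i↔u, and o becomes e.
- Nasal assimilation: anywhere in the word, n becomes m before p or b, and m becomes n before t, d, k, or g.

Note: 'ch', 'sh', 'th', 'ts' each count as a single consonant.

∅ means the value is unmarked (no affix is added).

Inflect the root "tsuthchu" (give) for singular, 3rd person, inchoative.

tsuthchutsothchach

Attach aspect inchoative -ts → tsuthchuts.
Attach number singular -oth → tsuthchutsoth.
Attach person 3rd person -chech (after consonant 'th') → tsuthchutsothchech.
Apply vowel harmony: tsuthchutsothchech → tsuthchutsothchach.
Nasal assimilation: no change.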